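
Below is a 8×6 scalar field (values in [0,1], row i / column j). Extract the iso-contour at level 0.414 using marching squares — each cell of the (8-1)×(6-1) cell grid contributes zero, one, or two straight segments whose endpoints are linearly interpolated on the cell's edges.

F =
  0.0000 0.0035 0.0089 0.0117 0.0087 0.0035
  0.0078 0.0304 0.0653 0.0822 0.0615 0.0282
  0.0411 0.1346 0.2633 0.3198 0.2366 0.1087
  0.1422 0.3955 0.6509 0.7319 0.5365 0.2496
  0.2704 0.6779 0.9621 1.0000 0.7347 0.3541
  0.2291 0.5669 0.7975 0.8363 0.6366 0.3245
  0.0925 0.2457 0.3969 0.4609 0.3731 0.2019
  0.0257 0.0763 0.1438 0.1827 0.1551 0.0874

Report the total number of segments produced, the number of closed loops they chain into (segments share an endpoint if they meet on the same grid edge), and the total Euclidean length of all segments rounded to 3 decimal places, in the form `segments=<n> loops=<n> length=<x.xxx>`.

segments=16 loops=1 length=13.069

cell (2,1): code 0100 → (2.389,2.000)–(3.000,1.072)
cell (2,2): code 1100 → (2.229,3.000)–(2.389,2.000)
cell (2,3): code 1100 → (2.592,4.000)–(2.229,3.000)
cell (2,4): code 1000 → (3.000,4.427)–(2.592,4.000)
cell (3,0): code 0100 → (3.066,1.000)–(4.000,0.352)
cell (3,1): code 1110 → (3.000,1.072)–(3.066,1.000)
cell (3,4): code 1001 → (4.000,4.843)–(3.000,4.427)
cell (4,0): code 0110 → (4.000,0.352)–(5.000,0.547)
cell (4,4): code 1001 → (5.000,4.713)–(4.000,4.843)
cell (5,0): code 0010 → (5.000,0.547)–(5.476,1.000)
cell (5,1): code 0011 → (5.476,1.000)–(5.957,2.000)
cell (5,2): code 0111 → (5.957,2.000)–(6.000,2.267)
cell (5,3): code 1011 → (6.000,3.534)–(5.845,4.000)
cell (5,4): code 0001 → (5.845,4.000)–(5.000,4.713)
cell (6,2): code 0010 → (6.000,2.267)–(6.169,3.000)
cell (6,3): code 0001 → (6.169,3.000)–(6.000,3.534)
total: 16 segments, chained into 1 closed loop(s), length Σ = 13.068974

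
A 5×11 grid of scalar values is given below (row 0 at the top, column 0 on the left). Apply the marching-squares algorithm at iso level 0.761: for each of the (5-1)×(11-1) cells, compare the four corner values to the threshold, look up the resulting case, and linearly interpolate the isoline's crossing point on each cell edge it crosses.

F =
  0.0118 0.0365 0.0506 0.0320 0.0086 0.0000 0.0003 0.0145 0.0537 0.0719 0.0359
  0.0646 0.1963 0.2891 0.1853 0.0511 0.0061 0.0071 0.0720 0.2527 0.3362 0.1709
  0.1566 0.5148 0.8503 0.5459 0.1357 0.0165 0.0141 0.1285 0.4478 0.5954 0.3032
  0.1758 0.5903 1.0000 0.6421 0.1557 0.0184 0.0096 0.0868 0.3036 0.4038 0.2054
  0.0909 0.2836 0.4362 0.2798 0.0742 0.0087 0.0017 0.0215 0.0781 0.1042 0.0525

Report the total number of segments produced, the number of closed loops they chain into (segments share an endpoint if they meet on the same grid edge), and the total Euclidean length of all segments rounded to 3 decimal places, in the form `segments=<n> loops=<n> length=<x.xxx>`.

cell (1,1): code 0100 → (1.841,2.000)–(2.000,1.734)
cell (1,2): code 1000 → (2.000,2.293)–(1.841,2.000)
cell (2,1): code 0110 → (2.000,1.734)–(3.000,1.417)
cell (2,2): code 1001 → (3.000,2.668)–(2.000,2.293)
cell (3,1): code 0010 → (3.000,1.417)–(3.424,2.000)
cell (3,2): code 0001 → (3.424,2.000)–(3.000,2.668)
total: 6 segments, chained into 1 closed loop(s), length Σ = 4.272824

segments=6 loops=1 length=4.273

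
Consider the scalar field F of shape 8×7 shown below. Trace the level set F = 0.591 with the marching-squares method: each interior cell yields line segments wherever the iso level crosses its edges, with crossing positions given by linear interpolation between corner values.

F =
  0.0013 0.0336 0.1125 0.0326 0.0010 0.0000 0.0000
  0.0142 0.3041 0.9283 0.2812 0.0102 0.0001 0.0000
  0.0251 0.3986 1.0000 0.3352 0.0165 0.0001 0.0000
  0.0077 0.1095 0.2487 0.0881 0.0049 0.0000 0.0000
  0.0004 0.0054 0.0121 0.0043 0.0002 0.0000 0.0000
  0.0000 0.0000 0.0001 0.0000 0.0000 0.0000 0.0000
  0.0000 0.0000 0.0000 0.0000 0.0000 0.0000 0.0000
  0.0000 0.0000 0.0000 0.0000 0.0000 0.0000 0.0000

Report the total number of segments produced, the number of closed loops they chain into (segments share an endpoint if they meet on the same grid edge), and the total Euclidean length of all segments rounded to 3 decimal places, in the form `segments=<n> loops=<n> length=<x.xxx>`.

segments=6 loops=1 length=5.052

cell (0,1): code 0100 → (0.587,2.000)–(1.000,1.460)
cell (0,2): code 1000 → (1.000,2.521)–(0.587,2.000)
cell (1,1): code 0110 → (1.000,1.460)–(2.000,1.320)
cell (1,2): code 1001 → (2.000,2.615)–(1.000,2.521)
cell (2,1): code 0010 → (2.000,1.320)–(2.544,2.000)
cell (2,2): code 0001 → (2.544,2.000)–(2.000,2.615)
total: 6 segments, chained into 1 closed loop(s), length Σ = 5.052469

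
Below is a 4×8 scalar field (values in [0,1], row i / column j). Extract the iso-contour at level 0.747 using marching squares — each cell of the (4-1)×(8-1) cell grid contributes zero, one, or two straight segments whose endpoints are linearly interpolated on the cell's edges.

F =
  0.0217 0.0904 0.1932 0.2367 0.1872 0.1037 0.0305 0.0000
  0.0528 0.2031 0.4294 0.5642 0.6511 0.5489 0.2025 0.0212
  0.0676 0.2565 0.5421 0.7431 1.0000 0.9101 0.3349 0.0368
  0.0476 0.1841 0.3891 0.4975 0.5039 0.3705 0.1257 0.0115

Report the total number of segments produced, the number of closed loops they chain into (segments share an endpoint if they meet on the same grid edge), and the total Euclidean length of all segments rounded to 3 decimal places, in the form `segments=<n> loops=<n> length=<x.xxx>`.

segments=6 loops=1 length=5.338

cell (1,3): code 0100 → (1.275,4.000)–(2.000,3.015)
cell (1,4): code 1100 → (1.548,5.000)–(1.275,4.000)
cell (1,5): code 1000 → (2.000,5.284)–(1.548,5.000)
cell (2,3): code 0010 → (2.000,3.015)–(2.510,4.000)
cell (2,4): code 0011 → (2.510,4.000)–(2.302,5.000)
cell (2,5): code 0001 → (2.302,5.000)–(2.000,5.284)
total: 6 segments, chained into 1 closed loop(s), length Σ = 5.337751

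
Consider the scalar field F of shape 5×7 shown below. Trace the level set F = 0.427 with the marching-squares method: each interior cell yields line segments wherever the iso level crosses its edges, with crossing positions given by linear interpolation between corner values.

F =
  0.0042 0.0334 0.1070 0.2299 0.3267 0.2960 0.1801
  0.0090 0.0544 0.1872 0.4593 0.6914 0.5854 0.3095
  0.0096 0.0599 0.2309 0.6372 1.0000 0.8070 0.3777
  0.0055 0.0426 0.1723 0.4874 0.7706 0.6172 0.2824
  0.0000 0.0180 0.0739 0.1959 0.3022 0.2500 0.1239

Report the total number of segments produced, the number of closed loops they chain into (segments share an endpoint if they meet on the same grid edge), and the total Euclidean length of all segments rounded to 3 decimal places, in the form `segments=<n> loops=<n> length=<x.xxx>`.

segments=12 loops=1 length=10.580

cell (0,2): code 0100 → (0.859,3.000)–(1.000,2.881)
cell (0,3): code 1100 → (0.275,4.000)–(0.859,3.000)
cell (0,4): code 1100 → (0.453,5.000)–(0.275,4.000)
cell (0,5): code 1000 → (1.000,5.574)–(0.453,5.000)
cell (1,2): code 0110 → (1.000,2.881)–(2.000,2.483)
cell (1,5): code 1001 → (2.000,5.885)–(1.000,5.574)
cell (2,2): code 0110 → (2.000,2.483)–(3.000,2.808)
cell (2,5): code 1001 → (3.000,5.568)–(2.000,5.885)
cell (3,2): code 0010 → (3.000,2.808)–(3.207,3.000)
cell (3,3): code 0011 → (3.207,3.000)–(3.734,4.000)
cell (3,4): code 0011 → (3.734,4.000)–(3.518,5.000)
cell (3,5): code 0001 → (3.518,5.000)–(3.000,5.568)
total: 12 segments, chained into 1 closed loop(s), length Σ = 10.579809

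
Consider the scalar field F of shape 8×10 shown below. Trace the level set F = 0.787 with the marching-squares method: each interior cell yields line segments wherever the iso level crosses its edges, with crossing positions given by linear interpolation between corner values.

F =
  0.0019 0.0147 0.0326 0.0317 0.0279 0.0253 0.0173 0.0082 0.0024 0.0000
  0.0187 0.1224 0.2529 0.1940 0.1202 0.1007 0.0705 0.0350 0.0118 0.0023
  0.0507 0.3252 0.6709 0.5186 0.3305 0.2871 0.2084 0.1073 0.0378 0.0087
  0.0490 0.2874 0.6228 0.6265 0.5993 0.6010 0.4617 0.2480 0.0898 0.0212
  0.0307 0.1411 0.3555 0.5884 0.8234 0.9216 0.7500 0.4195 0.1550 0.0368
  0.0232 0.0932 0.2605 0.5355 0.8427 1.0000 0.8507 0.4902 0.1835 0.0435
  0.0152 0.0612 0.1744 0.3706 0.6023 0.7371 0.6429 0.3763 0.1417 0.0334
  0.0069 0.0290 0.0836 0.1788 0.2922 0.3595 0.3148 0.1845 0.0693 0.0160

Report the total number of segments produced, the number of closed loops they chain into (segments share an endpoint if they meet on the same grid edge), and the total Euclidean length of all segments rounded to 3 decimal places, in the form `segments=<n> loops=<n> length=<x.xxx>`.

segments=10 loops=1 length=7.153

cell (3,3): code 0100 → (3.838,4.000)–(4.000,3.845)
cell (3,4): code 1100 → (3.580,5.000)–(3.838,4.000)
cell (3,5): code 1000 → (4.000,5.784)–(3.580,5.000)
cell (4,3): code 0110 → (4.000,3.845)–(5.000,3.819)
cell (4,5): code 1101 → (4.367,6.000)–(4.000,5.784)
cell (4,6): code 1000 → (5.000,6.177)–(4.367,6.000)
cell (5,3): code 0010 → (5.000,3.819)–(5.232,4.000)
cell (5,4): code 0011 → (5.232,4.000)–(5.810,5.000)
cell (5,5): code 0011 → (5.810,5.000)–(5.307,6.000)
cell (5,6): code 0001 → (5.307,6.000)–(5.000,6.177)
total: 10 segments, chained into 1 closed loop(s), length Σ = 7.152852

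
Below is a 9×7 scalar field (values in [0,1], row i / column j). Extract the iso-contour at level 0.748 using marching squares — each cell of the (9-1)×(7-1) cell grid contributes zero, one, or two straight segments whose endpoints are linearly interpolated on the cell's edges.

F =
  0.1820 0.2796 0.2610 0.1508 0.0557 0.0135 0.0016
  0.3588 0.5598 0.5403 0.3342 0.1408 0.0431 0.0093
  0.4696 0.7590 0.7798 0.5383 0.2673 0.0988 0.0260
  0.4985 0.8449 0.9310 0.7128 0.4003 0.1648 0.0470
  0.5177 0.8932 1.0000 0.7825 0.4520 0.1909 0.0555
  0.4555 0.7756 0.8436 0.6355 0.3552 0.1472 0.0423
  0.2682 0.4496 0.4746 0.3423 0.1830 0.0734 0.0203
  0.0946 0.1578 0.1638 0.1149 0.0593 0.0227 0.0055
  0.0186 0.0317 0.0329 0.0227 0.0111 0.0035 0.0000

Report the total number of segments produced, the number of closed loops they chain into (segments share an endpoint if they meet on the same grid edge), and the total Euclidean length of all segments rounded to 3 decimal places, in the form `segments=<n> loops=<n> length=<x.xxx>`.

cell (1,0): code 0100 → (1.945,1.000)–(2.000,0.962)
cell (1,1): code 1100 → (1.867,2.000)–(1.945,1.000)
cell (1,2): code 1000 → (2.000,2.132)–(1.867,2.000)
cell (2,0): code 0110 → (2.000,0.962)–(3.000,0.720)
cell (2,2): code 1001 → (3.000,2.839)–(2.000,2.132)
cell (3,0): code 0110 → (3.000,0.720)–(4.000,0.613)
cell (3,2): code 1101 → (3.505,3.000)–(3.000,2.839)
cell (3,3): code 1000 → (4.000,3.104)–(3.505,3.000)
cell (4,0): code 0110 → (4.000,0.613)–(5.000,0.914)
cell (4,2): code 1011 → (5.000,2.459)–(4.235,3.000)
cell (4,3): code 0001 → (4.235,3.000)–(4.000,3.104)
cell (5,0): code 0010 → (5.000,0.914)–(5.085,1.000)
cell (5,1): code 0011 → (5.085,1.000)–(5.259,2.000)
cell (5,2): code 0001 → (5.259,2.000)–(5.000,2.459)
total: 14 segments, chained into 1 closed loop(s), length Σ = 9.453618

segments=14 loops=1 length=9.454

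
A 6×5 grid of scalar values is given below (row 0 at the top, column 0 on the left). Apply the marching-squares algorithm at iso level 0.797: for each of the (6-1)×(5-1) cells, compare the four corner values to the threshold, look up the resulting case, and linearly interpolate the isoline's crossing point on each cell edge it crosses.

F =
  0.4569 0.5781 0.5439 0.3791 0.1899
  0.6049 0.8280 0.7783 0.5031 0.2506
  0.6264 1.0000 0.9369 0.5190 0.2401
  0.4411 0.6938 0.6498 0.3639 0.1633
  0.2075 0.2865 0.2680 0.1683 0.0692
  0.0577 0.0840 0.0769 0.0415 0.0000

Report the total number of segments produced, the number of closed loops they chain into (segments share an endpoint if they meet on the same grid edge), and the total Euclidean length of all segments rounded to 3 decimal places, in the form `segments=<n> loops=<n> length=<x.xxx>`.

segments=8 loops=1 length=5.702

cell (0,0): code 0100 → (0.876,1.000)–(1.000,0.861)
cell (0,1): code 1000 → (1.000,1.624)–(0.876,1.000)
cell (1,0): code 0110 → (1.000,0.861)–(2.000,0.457)
cell (1,1): code 1101 → (1.118,2.000)–(1.000,1.624)
cell (1,2): code 1000 → (2.000,2.335)–(1.118,2.000)
cell (2,0): code 0010 → (2.000,0.457)–(2.663,1.000)
cell (2,1): code 0011 → (2.663,1.000)–(2.487,2.000)
cell (2,2): code 0001 → (2.487,2.000)–(2.000,2.335)
total: 8 segments, chained into 1 closed loop(s), length Σ = 5.702386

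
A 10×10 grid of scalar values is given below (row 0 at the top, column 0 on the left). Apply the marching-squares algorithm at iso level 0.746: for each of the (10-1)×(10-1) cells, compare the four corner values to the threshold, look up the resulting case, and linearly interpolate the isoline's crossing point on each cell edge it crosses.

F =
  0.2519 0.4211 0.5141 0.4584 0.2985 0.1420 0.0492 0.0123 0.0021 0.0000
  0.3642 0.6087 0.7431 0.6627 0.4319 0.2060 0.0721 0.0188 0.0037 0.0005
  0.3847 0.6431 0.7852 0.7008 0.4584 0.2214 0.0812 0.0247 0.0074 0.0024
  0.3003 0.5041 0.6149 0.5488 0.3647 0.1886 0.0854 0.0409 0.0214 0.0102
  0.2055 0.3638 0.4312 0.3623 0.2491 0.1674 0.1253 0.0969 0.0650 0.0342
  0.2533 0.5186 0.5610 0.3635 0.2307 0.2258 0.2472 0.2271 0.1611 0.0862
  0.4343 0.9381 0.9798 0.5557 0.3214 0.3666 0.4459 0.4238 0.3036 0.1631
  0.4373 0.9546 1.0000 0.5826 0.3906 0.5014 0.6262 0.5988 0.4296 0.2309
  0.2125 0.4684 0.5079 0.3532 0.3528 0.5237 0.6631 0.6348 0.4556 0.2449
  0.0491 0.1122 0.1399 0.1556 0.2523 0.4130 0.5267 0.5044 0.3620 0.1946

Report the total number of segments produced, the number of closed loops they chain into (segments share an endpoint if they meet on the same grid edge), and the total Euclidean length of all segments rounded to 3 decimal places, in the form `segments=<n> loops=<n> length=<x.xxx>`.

cell (1,1): code 0100 → (1.069,2.000)–(2.000,1.724)
cell (1,2): code 1000 → (2.000,2.464)–(1.069,2.000)
cell (2,1): code 0010 → (2.000,1.724)–(2.230,2.000)
cell (2,2): code 0001 → (2.230,2.000)–(2.000,2.464)
cell (5,0): code 0100 → (5.542,1.000)–(6.000,0.619)
cell (5,1): code 1100 → (5.442,2.000)–(5.542,1.000)
cell (5,2): code 1000 → (6.000,2.551)–(5.442,2.000)
cell (6,0): code 0110 → (6.000,0.619)–(7.000,0.597)
cell (6,2): code 1001 → (7.000,2.609)–(6.000,2.551)
cell (7,0): code 0010 → (7.000,0.597)–(7.429,1.000)
cell (7,1): code 0011 → (7.429,1.000)–(7.516,2.000)
cell (7,2): code 0001 → (7.516,2.000)–(7.000,2.609)
total: 12 segments, chained into 2 closed loop(s), length Σ = 9.667207

segments=12 loops=2 length=9.667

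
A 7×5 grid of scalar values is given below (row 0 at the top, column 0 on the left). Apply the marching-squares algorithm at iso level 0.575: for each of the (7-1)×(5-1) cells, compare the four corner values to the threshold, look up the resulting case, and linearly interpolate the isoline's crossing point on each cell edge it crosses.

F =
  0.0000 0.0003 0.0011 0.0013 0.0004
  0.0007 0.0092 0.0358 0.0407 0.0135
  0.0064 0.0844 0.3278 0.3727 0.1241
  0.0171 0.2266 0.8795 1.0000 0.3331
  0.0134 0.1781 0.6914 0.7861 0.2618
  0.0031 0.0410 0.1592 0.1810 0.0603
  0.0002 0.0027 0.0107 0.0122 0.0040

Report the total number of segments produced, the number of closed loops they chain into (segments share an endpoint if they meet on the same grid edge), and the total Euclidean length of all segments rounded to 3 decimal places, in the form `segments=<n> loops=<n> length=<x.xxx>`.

cell (2,1): code 0100 → (2.448,2.000)–(3.000,1.534)
cell (2,2): code 1100 → (2.322,3.000)–(2.448,2.000)
cell (2,3): code 1000 → (3.000,3.637)–(2.322,3.000)
cell (3,1): code 0110 → (3.000,1.534)–(4.000,1.773)
cell (3,3): code 1001 → (4.000,3.403)–(3.000,3.637)
cell (4,1): code 0010 → (4.000,1.773)–(4.219,2.000)
cell (4,2): code 0011 → (4.219,2.000)–(4.349,3.000)
cell (4,3): code 0001 → (4.349,3.000)–(4.000,3.403)
total: 8 segments, chained into 1 closed loop(s), length Σ = 6.572278

segments=8 loops=1 length=6.572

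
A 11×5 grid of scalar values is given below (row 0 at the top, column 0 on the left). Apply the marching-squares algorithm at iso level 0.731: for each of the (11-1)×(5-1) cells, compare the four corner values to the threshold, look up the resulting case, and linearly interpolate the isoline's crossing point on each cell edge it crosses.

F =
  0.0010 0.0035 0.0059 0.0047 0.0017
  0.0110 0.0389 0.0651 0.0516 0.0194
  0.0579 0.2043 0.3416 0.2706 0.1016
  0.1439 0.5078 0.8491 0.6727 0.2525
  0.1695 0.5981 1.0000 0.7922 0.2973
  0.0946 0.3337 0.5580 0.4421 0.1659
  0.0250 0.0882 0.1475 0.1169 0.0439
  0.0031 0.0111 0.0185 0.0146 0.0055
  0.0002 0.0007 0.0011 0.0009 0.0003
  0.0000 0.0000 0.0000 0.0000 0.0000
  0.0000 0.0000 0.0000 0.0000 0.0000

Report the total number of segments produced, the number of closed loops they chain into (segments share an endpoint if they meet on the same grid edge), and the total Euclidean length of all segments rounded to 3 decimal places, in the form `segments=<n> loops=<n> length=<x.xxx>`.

cell (2,1): code 0100 → (2.767,2.000)–(3.000,1.654)
cell (2,2): code 1000 → (3.000,2.670)–(2.767,2.000)
cell (3,1): code 0110 → (3.000,1.654)–(4.000,1.331)
cell (3,2): code 1101 → (3.488,3.000)–(3.000,2.670)
cell (3,3): code 1000 → (4.000,3.124)–(3.488,3.000)
cell (4,1): code 0010 → (4.000,1.331)–(4.609,2.000)
cell (4,2): code 0011 → (4.609,2.000)–(4.175,3.000)
cell (4,3): code 0001 → (4.175,3.000)–(4.000,3.124)
total: 8 segments, chained into 1 closed loop(s), length Σ = 5.501682

segments=8 loops=1 length=5.502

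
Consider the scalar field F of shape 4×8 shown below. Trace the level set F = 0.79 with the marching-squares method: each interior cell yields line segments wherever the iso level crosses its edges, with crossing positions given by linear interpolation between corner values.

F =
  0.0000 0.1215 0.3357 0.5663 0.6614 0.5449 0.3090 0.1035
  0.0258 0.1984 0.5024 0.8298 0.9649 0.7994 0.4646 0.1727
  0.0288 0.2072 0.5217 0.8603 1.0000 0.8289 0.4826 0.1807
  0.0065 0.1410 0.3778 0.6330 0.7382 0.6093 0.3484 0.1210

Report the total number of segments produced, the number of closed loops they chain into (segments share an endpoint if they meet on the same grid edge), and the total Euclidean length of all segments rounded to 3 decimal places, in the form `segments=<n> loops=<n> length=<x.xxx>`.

cell (0,2): code 0100 → (0.849,3.000)–(1.000,2.878)
cell (0,3): code 1100 → (0.424,4.000)–(0.849,3.000)
cell (0,4): code 1100 → (0.963,5.000)–(0.424,4.000)
cell (0,5): code 1000 → (1.000,5.028)–(0.963,5.000)
cell (1,2): code 0110 → (1.000,2.878)–(2.000,2.792)
cell (1,5): code 1001 → (2.000,5.112)–(1.000,5.028)
cell (2,2): code 0010 → (2.000,2.792)–(2.309,3.000)
cell (2,3): code 0011 → (2.309,3.000)–(2.802,4.000)
cell (2,4): code 0011 → (2.802,4.000)–(2.177,5.000)
cell (2,5): code 0001 → (2.177,5.000)–(2.000,5.112)
total: 10 segments, chained into 1 closed loop(s), length Σ = 7.346716

segments=10 loops=1 length=7.347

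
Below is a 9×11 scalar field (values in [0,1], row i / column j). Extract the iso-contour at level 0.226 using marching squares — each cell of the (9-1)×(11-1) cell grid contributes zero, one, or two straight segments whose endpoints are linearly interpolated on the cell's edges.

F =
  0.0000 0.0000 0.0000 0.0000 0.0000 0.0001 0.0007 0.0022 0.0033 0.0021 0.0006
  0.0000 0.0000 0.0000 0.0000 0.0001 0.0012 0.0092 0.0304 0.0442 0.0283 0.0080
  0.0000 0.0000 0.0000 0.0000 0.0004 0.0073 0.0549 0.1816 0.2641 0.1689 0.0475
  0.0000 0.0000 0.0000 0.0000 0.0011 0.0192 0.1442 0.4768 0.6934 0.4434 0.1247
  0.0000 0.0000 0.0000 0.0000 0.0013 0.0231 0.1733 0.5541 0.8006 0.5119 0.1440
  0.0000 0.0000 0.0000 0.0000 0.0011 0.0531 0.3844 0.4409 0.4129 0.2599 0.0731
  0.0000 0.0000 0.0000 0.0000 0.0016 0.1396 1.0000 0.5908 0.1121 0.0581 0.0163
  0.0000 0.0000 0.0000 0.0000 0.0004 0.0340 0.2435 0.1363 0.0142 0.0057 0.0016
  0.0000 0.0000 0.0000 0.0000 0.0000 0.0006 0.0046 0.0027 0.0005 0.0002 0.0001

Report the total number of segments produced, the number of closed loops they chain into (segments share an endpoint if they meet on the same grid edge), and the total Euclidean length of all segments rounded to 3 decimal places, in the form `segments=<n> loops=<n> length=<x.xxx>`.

segments=20 loops=1 length=15.079

cell (1,7): code 0100 → (1.827,8.000)–(2.000,7.538)
cell (1,8): code 1000 → (2.000,8.400)–(1.827,8.000)
cell (2,6): code 0100 → (2.150,7.000)–(3.000,6.246)
cell (2,7): code 1110 → (2.000,7.538)–(2.150,7.000)
cell (2,8): code 1101 → (2.208,9.000)–(2.000,8.400)
cell (2,9): code 1000 → (3.000,9.682)–(2.208,9.000)
cell (3,6): code 0110 → (3.000,6.246)–(4.000,6.138)
cell (3,9): code 1001 → (4.000,9.777)–(3.000,9.682)
cell (4,5): code 0100 → (4.250,6.000)–(5.000,5.522)
cell (4,6): code 1110 → (4.000,6.138)–(4.250,6.000)
cell (4,9): code 1001 → (5.000,9.181)–(4.000,9.777)
cell (5,5): code 0110 → (5.000,5.522)–(6.000,5.100)
cell (5,7): code 1011 → (6.000,7.762)–(5.621,8.000)
cell (5,8): code 0011 → (5.621,8.000)–(5.168,9.000)
cell (5,9): code 0001 → (5.168,9.000)–(5.000,9.181)
cell (6,5): code 0110 → (6.000,5.100)–(7.000,5.916)
cell (6,6): code 1011 → (7.000,6.163)–(6.803,7.000)
cell (6,7): code 0001 → (6.803,7.000)–(6.000,7.762)
cell (7,5): code 0010 → (7.000,5.916)–(7.073,6.000)
cell (7,6): code 0001 → (7.073,6.000)–(7.000,6.163)
total: 20 segments, chained into 1 closed loop(s), length Σ = 15.078503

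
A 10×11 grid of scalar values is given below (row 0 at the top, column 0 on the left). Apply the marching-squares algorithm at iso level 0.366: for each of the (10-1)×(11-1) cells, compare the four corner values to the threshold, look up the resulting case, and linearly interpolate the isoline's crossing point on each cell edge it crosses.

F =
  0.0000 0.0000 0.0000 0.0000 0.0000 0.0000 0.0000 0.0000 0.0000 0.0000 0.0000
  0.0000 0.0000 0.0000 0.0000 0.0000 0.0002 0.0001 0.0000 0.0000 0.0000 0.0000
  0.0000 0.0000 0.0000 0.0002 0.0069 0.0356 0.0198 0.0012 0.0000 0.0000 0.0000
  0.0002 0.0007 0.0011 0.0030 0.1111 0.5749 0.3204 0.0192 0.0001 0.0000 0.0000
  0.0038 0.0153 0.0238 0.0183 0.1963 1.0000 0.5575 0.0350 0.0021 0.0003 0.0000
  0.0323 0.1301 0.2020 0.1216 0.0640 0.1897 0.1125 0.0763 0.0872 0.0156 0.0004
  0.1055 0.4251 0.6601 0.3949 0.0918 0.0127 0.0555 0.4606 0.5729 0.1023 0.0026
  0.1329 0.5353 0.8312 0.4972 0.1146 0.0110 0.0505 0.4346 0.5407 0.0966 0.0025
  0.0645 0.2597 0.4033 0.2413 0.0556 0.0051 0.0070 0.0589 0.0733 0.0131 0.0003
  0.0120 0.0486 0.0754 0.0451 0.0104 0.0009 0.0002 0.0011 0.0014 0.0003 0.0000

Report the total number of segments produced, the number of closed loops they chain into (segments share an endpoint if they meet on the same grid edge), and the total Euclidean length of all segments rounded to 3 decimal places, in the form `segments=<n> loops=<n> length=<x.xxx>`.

cell (2,4): code 0100 → (2.613,5.000)–(3.000,4.550)
cell (2,5): code 1000 → (3.000,5.821)–(2.613,5.000)
cell (3,4): code 0110 → (3.000,4.550)–(4.000,4.211)
cell (3,5): code 1101 → (3.192,6.000)–(3.000,5.821)
cell (3,6): code 1000 → (4.000,6.367)–(3.192,6.000)
cell (4,4): code 0010 → (4.000,4.211)–(4.782,5.000)
cell (4,5): code 0011 → (4.782,5.000)–(4.430,6.000)
cell (4,6): code 0001 → (4.430,6.000)–(4.000,6.367)
cell (5,0): code 0100 → (5.800,1.000)–(6.000,0.815)
cell (5,1): code 1100 → (5.358,2.000)–(5.800,1.000)
cell (5,2): code 1100 → (5.894,3.000)–(5.358,2.000)
cell (5,3): code 1000 → (6.000,3.095)–(5.894,3.000)
cell (5,6): code 0100 → (5.754,7.000)–(6.000,6.766)
cell (5,7): code 1100 → (5.574,8.000)–(5.754,7.000)
cell (5,8): code 1000 → (6.000,8.440)–(5.574,8.000)
cell (6,0): code 0110 → (6.000,0.815)–(7.000,0.579)
cell (6,3): code 1001 → (7.000,3.343)–(6.000,3.095)
cell (6,6): code 0110 → (6.000,6.766)–(7.000,6.821)
cell (6,8): code 1001 → (7.000,8.393)–(6.000,8.440)
cell (7,0): code 0010 → (7.000,0.579)–(7.614,1.000)
cell (7,1): code 0111 → (7.614,1.000)–(8.000,1.740)
cell (7,2): code 1011 → (8.000,2.230)–(7.513,3.000)
cell (7,3): code 0001 → (7.513,3.000)–(7.000,3.343)
cell (7,6): code 0010 → (7.000,6.821)–(7.183,7.000)
cell (7,7): code 0011 → (7.183,7.000)–(7.374,8.000)
cell (7,8): code 0001 → (7.374,8.000)–(7.000,8.393)
cell (8,1): code 0010 → (8.000,1.740)–(8.114,2.000)
cell (8,2): code 0001 → (8.114,2.000)–(8.000,2.230)
total: 28 segments, chained into 3 closed loop(s), length Σ = 20.577999

segments=28 loops=3 length=20.578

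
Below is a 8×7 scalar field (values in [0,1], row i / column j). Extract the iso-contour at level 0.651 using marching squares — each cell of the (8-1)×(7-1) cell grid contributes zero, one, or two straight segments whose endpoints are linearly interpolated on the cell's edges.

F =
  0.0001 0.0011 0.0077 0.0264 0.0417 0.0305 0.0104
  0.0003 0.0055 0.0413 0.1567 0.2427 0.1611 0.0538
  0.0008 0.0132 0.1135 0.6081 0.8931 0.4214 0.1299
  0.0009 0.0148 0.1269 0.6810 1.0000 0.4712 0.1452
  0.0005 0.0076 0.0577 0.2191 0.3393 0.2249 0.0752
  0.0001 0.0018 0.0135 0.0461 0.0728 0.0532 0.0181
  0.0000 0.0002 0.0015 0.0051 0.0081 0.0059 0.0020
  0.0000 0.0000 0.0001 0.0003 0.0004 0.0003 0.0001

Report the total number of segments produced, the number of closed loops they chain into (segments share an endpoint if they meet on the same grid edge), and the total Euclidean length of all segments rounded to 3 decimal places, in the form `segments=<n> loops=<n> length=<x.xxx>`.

cell (1,3): code 0100 → (1.628,4.000)–(2.000,3.151)
cell (1,4): code 1000 → (2.000,4.513)–(1.628,4.000)
cell (2,2): code 0100 → (2.588,3.000)–(3.000,2.946)
cell (2,3): code 1110 → (2.000,3.151)–(2.588,3.000)
cell (2,4): code 1001 → (3.000,4.660)–(2.000,4.513)
cell (3,2): code 0010 → (3.000,2.946)–(3.065,3.000)
cell (3,3): code 0011 → (3.065,3.000)–(3.528,4.000)
cell (3,4): code 0001 → (3.528,4.000)–(3.000,4.660)
total: 8 segments, chained into 1 closed loop(s), length Σ = 5.626672

segments=8 loops=1 length=5.627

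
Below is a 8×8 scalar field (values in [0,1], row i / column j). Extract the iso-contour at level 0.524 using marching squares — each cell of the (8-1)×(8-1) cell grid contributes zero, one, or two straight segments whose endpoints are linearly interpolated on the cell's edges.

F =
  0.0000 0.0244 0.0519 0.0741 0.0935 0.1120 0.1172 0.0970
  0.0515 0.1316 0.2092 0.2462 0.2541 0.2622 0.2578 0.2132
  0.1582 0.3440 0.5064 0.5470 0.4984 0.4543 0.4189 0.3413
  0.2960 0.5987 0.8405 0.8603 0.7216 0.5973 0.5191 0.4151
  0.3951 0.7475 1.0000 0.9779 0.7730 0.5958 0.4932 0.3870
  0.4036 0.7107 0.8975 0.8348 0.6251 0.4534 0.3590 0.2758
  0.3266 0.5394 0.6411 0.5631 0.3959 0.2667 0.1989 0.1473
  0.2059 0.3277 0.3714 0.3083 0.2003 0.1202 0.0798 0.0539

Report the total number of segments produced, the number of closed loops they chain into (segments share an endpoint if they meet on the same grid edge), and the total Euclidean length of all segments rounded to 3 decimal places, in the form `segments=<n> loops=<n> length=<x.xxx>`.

segments=20 loops=1 length=15.651

cell (1,2): code 0100 → (1.924,3.000)–(2.000,2.433)
cell (1,3): code 1000 → (2.000,3.473)–(1.924,3.000)
cell (2,0): code 0100 → (2.707,1.000)–(3.000,0.753)
cell (2,1): code 1100 → (2.053,2.000)–(2.707,1.000)
cell (2,2): code 1110 → (2.000,2.433)–(2.053,2.000)
cell (2,3): code 1101 → (2.115,4.000)–(2.000,3.473)
cell (2,4): code 1100 → (2.487,5.000)–(2.115,4.000)
cell (2,5): code 1000 → (3.000,5.937)–(2.487,5.000)
cell (3,0): code 0110 → (3.000,0.753)–(4.000,0.366)
cell (3,5): code 1001 → (4.000,5.700)–(3.000,5.937)
cell (4,0): code 0110 → (4.000,0.366)–(5.000,0.392)
cell (4,4): code 1011 → (5.000,4.589)–(4.504,5.000)
cell (4,5): code 0001 → (4.504,5.000)–(4.000,5.700)
cell (5,0): code 0110 → (5.000,0.392)–(6.000,0.928)
cell (5,3): code 1011 → (6.000,3.234)–(5.441,4.000)
cell (5,4): code 0001 → (5.441,4.000)–(5.000,4.589)
cell (6,0): code 0010 → (6.000,0.928)–(6.073,1.000)
cell (6,1): code 0011 → (6.073,1.000)–(6.434,2.000)
cell (6,2): code 0011 → (6.434,2.000)–(6.153,3.000)
cell (6,3): code 0001 → (6.153,3.000)–(6.000,3.234)
total: 20 segments, chained into 1 closed loop(s), length Σ = 15.650511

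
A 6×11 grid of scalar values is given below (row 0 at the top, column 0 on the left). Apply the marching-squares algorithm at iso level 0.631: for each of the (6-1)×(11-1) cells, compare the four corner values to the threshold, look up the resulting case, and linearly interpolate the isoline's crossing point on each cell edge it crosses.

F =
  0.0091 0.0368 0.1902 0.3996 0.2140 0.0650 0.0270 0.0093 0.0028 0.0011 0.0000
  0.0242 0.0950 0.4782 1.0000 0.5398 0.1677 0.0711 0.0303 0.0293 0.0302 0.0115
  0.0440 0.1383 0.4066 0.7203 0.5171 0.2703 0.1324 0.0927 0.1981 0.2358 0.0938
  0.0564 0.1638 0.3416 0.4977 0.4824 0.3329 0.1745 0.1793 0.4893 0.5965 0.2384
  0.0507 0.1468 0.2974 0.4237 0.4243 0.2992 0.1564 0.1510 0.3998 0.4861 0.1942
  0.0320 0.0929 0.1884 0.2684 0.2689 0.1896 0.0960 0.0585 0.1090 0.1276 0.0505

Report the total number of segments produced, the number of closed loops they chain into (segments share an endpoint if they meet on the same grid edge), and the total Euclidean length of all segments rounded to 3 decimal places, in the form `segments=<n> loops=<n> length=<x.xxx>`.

cell (0,2): code 0100 → (0.385,3.000)–(1.000,2.293)
cell (0,3): code 1000 → (1.000,3.802)–(0.385,3.000)
cell (1,2): code 0110 → (1.000,2.293)–(2.000,2.715)
cell (1,3): code 1001 → (2.000,3.439)–(1.000,3.802)
cell (2,2): code 0010 → (2.000,2.715)–(2.401,3.000)
cell (2,3): code 0001 → (2.401,3.000)–(2.000,3.439)
total: 6 segments, chained into 1 closed loop(s), length Σ = 5.183343

segments=6 loops=1 length=5.183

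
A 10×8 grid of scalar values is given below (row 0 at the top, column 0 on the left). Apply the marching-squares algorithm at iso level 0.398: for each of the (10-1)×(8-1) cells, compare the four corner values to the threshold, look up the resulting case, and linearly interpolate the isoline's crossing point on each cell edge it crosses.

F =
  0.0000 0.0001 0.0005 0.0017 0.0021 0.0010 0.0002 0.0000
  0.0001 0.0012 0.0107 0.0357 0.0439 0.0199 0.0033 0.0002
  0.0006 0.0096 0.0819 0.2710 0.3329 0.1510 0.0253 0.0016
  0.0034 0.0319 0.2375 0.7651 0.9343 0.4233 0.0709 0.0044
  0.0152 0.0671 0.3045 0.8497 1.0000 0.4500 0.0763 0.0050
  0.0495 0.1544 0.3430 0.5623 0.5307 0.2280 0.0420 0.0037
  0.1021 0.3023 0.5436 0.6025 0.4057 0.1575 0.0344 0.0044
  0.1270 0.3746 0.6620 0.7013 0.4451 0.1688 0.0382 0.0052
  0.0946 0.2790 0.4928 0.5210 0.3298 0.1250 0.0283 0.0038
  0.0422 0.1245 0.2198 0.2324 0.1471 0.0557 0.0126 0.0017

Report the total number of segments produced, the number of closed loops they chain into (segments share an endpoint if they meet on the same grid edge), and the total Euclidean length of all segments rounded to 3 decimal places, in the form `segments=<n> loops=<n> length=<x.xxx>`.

segments=20 loops=1 length=16.694

cell (2,2): code 0100 → (2.257,3.000)–(3.000,2.304)
cell (2,3): code 1100 → (2.108,4.000)–(2.257,3.000)
cell (2,4): code 1100 → (2.907,5.000)–(2.108,4.000)
cell (2,5): code 1000 → (3.000,5.072)–(2.907,5.000)
cell (3,2): code 0110 → (3.000,2.304)–(4.000,2.171)
cell (3,5): code 1001 → (4.000,5.139)–(3.000,5.072)
cell (4,2): code 0110 → (4.000,2.171)–(5.000,2.251)
cell (4,4): code 1011 → (5.000,4.438)–(4.234,5.000)
cell (4,5): code 0001 → (4.234,5.000)–(4.000,5.139)
cell (5,1): code 0100 → (5.274,2.000)–(6.000,1.397)
cell (5,2): code 1110 → (5.000,2.251)–(5.274,2.000)
cell (5,4): code 1001 → (6.000,4.031)–(5.000,4.438)
cell (6,1): code 0110 → (6.000,1.397)–(7.000,1.081)
cell (6,4): code 1001 → (7.000,4.170)–(6.000,4.031)
cell (7,1): code 0110 → (7.000,1.081)–(8.000,1.557)
cell (7,3): code 1011 → (8.000,3.643)–(7.408,4.000)
cell (7,4): code 0001 → (7.408,4.000)–(7.000,4.170)
cell (8,1): code 0010 → (8.000,1.557)–(8.347,2.000)
cell (8,2): code 0011 → (8.347,2.000)–(8.426,3.000)
cell (8,3): code 0001 → (8.426,3.000)–(8.000,3.643)
total: 20 segments, chained into 1 closed loop(s), length Σ = 16.694414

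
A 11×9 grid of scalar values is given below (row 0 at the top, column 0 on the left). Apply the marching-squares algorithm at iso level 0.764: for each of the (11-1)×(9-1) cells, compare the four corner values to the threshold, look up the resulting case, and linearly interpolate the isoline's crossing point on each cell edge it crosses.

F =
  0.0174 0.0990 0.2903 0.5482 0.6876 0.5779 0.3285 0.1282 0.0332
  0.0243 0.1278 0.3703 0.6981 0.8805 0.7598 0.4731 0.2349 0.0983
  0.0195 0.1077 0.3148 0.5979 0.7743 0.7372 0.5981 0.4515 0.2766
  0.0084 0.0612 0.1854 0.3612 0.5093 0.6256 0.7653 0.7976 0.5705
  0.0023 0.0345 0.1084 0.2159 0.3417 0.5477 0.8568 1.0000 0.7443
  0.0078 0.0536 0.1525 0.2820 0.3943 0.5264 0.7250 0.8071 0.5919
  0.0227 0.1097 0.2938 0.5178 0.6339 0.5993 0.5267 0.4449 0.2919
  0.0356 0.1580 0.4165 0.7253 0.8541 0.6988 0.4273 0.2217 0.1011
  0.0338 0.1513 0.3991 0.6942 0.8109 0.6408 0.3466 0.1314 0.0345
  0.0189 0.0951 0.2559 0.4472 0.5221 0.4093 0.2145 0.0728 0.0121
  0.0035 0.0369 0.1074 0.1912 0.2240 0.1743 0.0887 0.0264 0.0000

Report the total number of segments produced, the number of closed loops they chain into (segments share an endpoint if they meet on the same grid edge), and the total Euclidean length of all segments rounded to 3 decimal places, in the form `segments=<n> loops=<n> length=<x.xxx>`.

cell (0,3): code 0100 → (0.396,4.000)–(1.000,3.361)
cell (0,4): code 1000 → (1.000,4.965)–(0.396,4.000)
cell (1,3): code 0110 → (1.000,3.361)–(2.000,3.942)
cell (1,4): code 1001 → (2.000,4.278)–(1.000,4.965)
cell (2,3): code 0010 → (2.000,3.942)–(2.039,4.000)
cell (2,4): code 0001 → (2.039,4.000)–(2.000,4.278)
cell (2,5): code 0100 → (2.992,6.000)–(3.000,5.991)
cell (2,6): code 1100 → (2.903,7.000)–(2.992,6.000)
cell (2,7): code 1000 → (3.000,7.148)–(2.903,7.000)
cell (3,5): code 0110 → (3.000,5.991)–(4.000,5.700)
cell (3,7): code 1001 → (4.000,7.923)–(3.000,7.148)
cell (4,5): code 0010 → (4.000,5.700)–(4.704,6.000)
cell (4,6): code 0111 → (4.704,6.000)–(5.000,6.475)
cell (4,7): code 1001 → (5.000,7.200)–(4.000,7.923)
cell (5,6): code 0010 → (5.000,6.475)–(5.119,7.000)
cell (5,7): code 0001 → (5.119,7.000)–(5.000,7.200)
cell (6,3): code 0100 → (6.591,4.000)–(7.000,3.300)
cell (6,4): code 1000 → (7.000,4.580)–(6.591,4.000)
cell (7,3): code 0110 → (7.000,3.300)–(8.000,3.598)
cell (7,4): code 1001 → (8.000,4.276)–(7.000,4.580)
cell (8,3): code 0010 → (8.000,3.598)–(8.162,4.000)
cell (8,4): code 0001 → (8.162,4.000)–(8.000,4.276)
total: 22 segments, chained into 3 closed loop(s), length Σ = 15.930143

segments=22 loops=3 length=15.930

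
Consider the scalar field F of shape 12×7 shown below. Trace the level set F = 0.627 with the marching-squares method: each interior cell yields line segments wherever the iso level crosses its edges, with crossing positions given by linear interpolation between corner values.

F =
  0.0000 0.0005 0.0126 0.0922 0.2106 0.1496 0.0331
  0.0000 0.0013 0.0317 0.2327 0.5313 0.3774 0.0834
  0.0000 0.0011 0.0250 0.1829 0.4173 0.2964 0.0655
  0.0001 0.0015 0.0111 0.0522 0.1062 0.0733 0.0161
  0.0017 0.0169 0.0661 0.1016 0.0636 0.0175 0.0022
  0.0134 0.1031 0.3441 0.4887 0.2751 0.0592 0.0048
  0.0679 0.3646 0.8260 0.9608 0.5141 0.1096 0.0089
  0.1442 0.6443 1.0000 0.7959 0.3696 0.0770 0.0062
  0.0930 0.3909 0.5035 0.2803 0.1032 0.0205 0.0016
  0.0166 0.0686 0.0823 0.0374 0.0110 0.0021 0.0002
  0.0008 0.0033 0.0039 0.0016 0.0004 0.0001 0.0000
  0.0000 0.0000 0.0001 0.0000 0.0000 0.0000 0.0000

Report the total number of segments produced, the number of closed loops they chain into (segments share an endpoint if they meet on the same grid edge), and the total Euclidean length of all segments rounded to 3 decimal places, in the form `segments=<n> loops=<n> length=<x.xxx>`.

cell (5,1): code 0100 → (5.587,2.000)–(6.000,1.569)
cell (5,2): code 1100 → (5.293,3.000)–(5.587,2.000)
cell (5,3): code 1000 → (6.000,3.747)–(5.293,3.000)
cell (6,0): code 0100 → (6.938,1.000)–(7.000,0.965)
cell (6,1): code 1110 → (6.000,1.569)–(6.938,1.000)
cell (6,3): code 1001 → (7.000,3.396)–(6.000,3.747)
cell (7,0): code 0010 → (7.000,0.965)–(7.068,1.000)
cell (7,1): code 0011 → (7.068,1.000)–(7.751,2.000)
cell (7,2): code 0011 → (7.751,2.000)–(7.328,3.000)
cell (7,3): code 0001 → (7.328,3.000)–(7.000,3.396)
total: 10 segments, chained into 1 closed loop(s), length Σ = 7.783621

segments=10 loops=1 length=7.784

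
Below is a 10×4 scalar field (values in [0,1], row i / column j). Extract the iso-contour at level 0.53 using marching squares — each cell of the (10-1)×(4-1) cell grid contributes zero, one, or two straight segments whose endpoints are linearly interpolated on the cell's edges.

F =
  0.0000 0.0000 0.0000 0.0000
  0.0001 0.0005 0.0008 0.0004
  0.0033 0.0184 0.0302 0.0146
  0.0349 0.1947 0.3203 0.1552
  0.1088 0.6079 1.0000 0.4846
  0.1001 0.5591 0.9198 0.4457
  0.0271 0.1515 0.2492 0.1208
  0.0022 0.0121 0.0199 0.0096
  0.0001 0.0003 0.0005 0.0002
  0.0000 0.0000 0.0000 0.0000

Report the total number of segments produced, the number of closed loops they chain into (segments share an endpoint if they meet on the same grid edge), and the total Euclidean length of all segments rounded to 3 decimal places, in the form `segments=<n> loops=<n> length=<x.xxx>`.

cell (3,0): code 0100 → (3.811,1.000)–(4.000,0.844)
cell (3,1): code 1100 → (3.309,2.000)–(3.811,1.000)
cell (3,2): code 1000 → (4.000,2.912)–(3.309,2.000)
cell (4,0): code 0110 → (4.000,0.844)–(5.000,0.937)
cell (4,2): code 1001 → (5.000,2.822)–(4.000,2.912)
cell (5,0): code 0010 → (5.000,0.937)–(5.071,1.000)
cell (5,1): code 0011 → (5.071,1.000)–(5.581,2.000)
cell (5,2): code 0001 → (5.581,2.000)–(5.000,2.822)
total: 8 segments, chained into 1 closed loop(s), length Σ = 6.741727

segments=8 loops=1 length=6.742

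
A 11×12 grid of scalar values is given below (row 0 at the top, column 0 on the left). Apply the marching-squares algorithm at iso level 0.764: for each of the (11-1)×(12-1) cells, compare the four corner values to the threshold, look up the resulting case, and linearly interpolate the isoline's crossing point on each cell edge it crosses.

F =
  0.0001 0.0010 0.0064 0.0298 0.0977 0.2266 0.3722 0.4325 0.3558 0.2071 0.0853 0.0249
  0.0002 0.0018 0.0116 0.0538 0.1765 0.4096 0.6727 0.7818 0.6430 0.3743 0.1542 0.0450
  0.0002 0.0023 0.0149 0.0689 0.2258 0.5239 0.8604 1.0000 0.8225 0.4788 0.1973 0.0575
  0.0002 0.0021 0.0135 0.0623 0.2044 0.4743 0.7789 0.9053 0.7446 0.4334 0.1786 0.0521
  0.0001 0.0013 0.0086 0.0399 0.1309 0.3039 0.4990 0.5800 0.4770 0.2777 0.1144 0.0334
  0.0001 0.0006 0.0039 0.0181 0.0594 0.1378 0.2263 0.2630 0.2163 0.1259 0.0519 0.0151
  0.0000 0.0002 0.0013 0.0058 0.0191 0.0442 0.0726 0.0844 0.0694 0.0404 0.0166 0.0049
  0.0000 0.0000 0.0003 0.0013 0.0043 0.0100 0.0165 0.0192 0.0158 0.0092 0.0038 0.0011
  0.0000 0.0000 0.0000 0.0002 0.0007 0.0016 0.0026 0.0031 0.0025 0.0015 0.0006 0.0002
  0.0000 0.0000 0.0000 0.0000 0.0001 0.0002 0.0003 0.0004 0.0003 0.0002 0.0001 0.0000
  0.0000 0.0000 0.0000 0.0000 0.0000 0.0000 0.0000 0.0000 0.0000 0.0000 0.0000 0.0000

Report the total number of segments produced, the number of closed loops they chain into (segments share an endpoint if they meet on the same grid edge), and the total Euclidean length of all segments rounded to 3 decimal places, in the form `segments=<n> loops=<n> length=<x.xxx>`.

segments=12 loops=1 length=7.532

cell (0,6): code 0100 → (0.949,7.000)–(1.000,6.837)
cell (0,7): code 1000 → (1.000,7.128)–(0.949,7.000)
cell (1,5): code 0100 → (1.486,6.000)–(2.000,5.714)
cell (1,6): code 1110 → (1.000,6.837)–(1.486,6.000)
cell (1,7): code 1101 → (1.674,8.000)–(1.000,7.128)
cell (1,8): code 1000 → (2.000,8.170)–(1.674,8.000)
cell (2,5): code 0110 → (2.000,5.714)–(3.000,5.951)
cell (2,7): code 1011 → (3.000,7.879)–(2.751,8.000)
cell (2,8): code 0001 → (2.751,8.000)–(2.000,8.170)
cell (3,5): code 0010 → (3.000,5.951)–(3.053,6.000)
cell (3,6): code 0011 → (3.053,6.000)–(3.434,7.000)
cell (3,7): code 0001 → (3.434,7.000)–(3.000,7.879)
total: 12 segments, chained into 1 closed loop(s), length Σ = 7.532381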